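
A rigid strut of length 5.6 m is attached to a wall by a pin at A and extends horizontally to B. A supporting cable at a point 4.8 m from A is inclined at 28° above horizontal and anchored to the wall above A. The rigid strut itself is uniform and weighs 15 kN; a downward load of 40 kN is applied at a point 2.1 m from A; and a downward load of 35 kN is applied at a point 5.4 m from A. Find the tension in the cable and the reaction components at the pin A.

T = 139.8 kN, A_x = 123.4 kN, A_y = 24.37 kN

ΣM about A: T·sin28°·4.8 − 15·2.8 − 40·2.1 − 35·5.4 = 0 → T = 315/(4.8·0.469472) = 139.785 ≈ 139.8 kN.
ΣF_x = 0: A_x − T·cos28° = 0 → A_x = 139.785 × 0.882948 = 123.4 kN.
ΣF_y = 0: A_y + T·sin28° − 15 − 40 − 35 = 0 → A_y = 90 − 139.785 × 0.469472 = 24.37 kN.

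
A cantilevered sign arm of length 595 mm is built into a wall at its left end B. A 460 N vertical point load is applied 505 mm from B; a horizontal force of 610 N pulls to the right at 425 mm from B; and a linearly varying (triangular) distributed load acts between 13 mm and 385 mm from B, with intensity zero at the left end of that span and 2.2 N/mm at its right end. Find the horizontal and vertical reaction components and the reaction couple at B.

Resultant of the triangular load: ½ × 2.2 × 372 = 409.2 N, acting at 261 mm from B (one-third of the span from the peak).
ΣF_x = 0: B_x + 610 = 0 → B_x = -610.0 N.
ΣF_y = 0: B_y − 460 − ½·2.2·372 = 0 → B_y = 869.2 N.
ΣM about B: M_B − 460·505 − (½·2.2·372)·261 = 0 → M_B = 339100 N·mm.

B_x = -610.0 N, B_y = 869.2 N, M_B = 339100 N·mm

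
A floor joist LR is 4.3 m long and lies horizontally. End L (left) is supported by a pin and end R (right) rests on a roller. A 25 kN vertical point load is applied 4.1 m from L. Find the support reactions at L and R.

L_x = 0, L_y = 1.163 kN, R_y = 23.84 kN

Moments about L: R_y·4.3 − 25·4.1 = 0 → R_y = 102.5/4.3 = 23.8372 ≈ 23.84 kN.
ΣF_y = 0: L_y + 23.8372 − 25 = 0 → L_y = 1.163 kN.
ΣF_x = 0: no horizontal applied forces, so L_x = 0.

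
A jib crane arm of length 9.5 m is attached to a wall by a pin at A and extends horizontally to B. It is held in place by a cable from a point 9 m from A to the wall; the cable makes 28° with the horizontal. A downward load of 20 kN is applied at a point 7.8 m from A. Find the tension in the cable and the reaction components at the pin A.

ΣM about A: T·sin28°·9 − 20·7.8 = 0 → T = 156/(9·0.469472) = 36.9209 ≈ 36.92 kN.
ΣF_x = 0: A_x − T·cos28° = 0 → A_x = 36.9209 × 0.882948 = 32.60 kN.
ΣF_y = 0: A_y + T·sin28° − 20 = 0 → A_y = 20 − 36.9209 × 0.469472 = 2.667 kN.

T = 36.92 kN, A_x = 32.60 kN, A_y = 2.667 kN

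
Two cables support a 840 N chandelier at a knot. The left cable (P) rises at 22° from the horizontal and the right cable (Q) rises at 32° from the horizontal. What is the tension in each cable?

ΣF_x = 0: −T_P·cos22° + T_Q·cos32° = 0 → T_Q = 1.09332·T_P.
ΣF_y = 0: T_P·sin22° + T_Q·sin32° = 840.
Substitute: T_P·(0.374607 + 1.09332·0.529919) = 840 → T_P = 880.523 ≈ 880.5 N.
Then T_Q = 1.09332 × 880.523 = 962.7 N.

T_P = 880.5 N, T_Q = 962.7 N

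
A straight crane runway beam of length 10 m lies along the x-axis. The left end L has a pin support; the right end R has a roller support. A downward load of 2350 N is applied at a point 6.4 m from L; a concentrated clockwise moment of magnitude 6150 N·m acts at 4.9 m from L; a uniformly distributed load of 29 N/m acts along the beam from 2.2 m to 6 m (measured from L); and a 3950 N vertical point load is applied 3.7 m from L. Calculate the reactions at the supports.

L_x = 0, L_y = 2785 N, R_y = 3626 N

Resultant of the distributed load: 29 × 3.8 = 110.2 N at 4.1 m from L.
ΣM about L: R_y·10 − 2350·6.4 − 6150 − (29·3.8)·4.1 − 3950·3.7 = 0 → R_y = 36256.82/10 = 3625.68 ≈ 3626 N.
ΣF_y = 0: L_y + 3625.68 − 2350 − 29·3.8 − 3950 = 0 → L_y = 2785 N.
ΣF_x = 0: no horizontal applied forces, so L_x = 0.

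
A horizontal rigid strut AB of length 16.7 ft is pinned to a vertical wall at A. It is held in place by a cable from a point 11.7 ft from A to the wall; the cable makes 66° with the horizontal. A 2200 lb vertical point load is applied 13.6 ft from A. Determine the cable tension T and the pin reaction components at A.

ΣM about A: T·sin66°·11.7 − 2200·13.6 = 0 → T = 29920/(11.7·0.913545) = 2799.28 ≈ 2799 lb.
ΣF_x = 0: A_x − T·cos66° = 0 → A_x = 2799.28 × 0.406737 = 1139 lb.
ΣF_y = 0: A_y + T·sin66° − 2200 = 0 → A_y = 2200 − 2799.28 × 0.913545 = -357.3 lb.

T = 2799 lb, A_x = 1139 lb, A_y = -357.3 lb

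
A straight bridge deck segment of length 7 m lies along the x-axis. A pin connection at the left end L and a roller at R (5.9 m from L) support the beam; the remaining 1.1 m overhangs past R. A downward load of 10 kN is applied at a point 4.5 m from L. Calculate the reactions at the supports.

Moments about L: R_y·5.9 − 10·4.5 = 0 → R_y = 45/5.9 = 7.62712 ≈ 7.627 kN.
ΣF_y = 0: L_y + 7.62712 − 10 = 0 → L_y = 2.373 kN.
ΣF_x = 0: no horizontal applied forces, so L_x = 0.

L_x = 0, L_y = 2.373 kN, R_y = 7.627 kN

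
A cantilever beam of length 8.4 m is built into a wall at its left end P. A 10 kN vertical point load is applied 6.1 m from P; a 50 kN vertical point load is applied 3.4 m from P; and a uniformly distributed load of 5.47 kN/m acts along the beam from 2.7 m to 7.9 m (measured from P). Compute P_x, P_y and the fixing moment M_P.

P_x = 0, P_y = 88.44 kN, M_P = 381.8 kN·m

Resultant of the distributed load: 5.47 × 5.2 = 28.444 kN at 5.3 m from P.
ΣF_x = 0: P_x = 0.
ΣF_y = 0: P_y − 10 − 50 − 5.47·5.2 = 0 → P_y = 88.44 kN.
ΣM about P: M_P − 10·6.1 − 50·3.4 − (5.47·5.2)·5.3 = 0 → M_P = 381.8 kN·m.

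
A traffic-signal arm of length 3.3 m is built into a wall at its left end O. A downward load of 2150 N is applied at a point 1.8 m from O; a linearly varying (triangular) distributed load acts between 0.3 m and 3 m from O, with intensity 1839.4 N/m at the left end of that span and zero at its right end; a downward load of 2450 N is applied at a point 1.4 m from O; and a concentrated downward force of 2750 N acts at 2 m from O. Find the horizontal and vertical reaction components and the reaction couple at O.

Resultant of the triangular load: ½ × 1839.4 × 2.7 = 2483.19 N, acting at 1.2 m from O (one-third of the span from the peak).
ΣF_x = 0: O_x = 0.
ΣF_y = 0: O_y − 2150 − ½·1839.4·2.7 − 2450 − 2750 = 0 → O_y = 9833 N.
ΣM about O: M_O − 2150·1.8 − (½·1839.4·2.7)·1.2 − 2450·1.4 − 2750·2 = 0 → M_O = 15780 N·m.

O_x = 0, O_y = 9833 N, M_O = 15780 N·m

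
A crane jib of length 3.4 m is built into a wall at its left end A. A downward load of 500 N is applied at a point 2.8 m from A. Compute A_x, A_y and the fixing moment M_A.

A_x = 0, A_y = 500.0 N, M_A = 1400 N·m

ΣF_x = 0: A_x = 0.
ΣF_y = 0: A_y − 500 = 0 → A_y = 500.0 N.
ΣM about A: M_A − 500·2.8 = 0 → M_A = 1400 N·m.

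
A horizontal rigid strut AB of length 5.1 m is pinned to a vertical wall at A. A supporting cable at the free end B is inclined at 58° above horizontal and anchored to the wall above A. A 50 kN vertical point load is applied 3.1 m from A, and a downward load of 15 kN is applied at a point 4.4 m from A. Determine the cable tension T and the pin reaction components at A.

ΣM about A: T·sin58°·5.1 − 50·3.1 − 15·4.4 = 0 → T = 221/(5.1·0.848048) = 51.0977 ≈ 51.10 kN.
ΣF_x = 0: A_x − T·cos58° = 0 → A_x = 51.0977 × 0.529919 = 27.08 kN.
ΣF_y = 0: A_y + T·sin58° − 50 − 15 = 0 → A_y = 65 − 51.0977 × 0.848048 = 21.67 kN.

T = 51.10 kN, A_x = 27.08 kN, A_y = 21.67 kN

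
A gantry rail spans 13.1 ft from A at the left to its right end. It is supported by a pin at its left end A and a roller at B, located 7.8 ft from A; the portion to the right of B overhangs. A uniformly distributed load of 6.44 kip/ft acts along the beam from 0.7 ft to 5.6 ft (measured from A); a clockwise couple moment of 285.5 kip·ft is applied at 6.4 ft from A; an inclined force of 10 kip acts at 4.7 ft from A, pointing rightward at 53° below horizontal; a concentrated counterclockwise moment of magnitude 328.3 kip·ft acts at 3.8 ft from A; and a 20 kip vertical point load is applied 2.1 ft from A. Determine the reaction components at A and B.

A_x = -6.018 kip, A_y = 42.09 kip, B_y = 17.45 kip

Resultant of the distributed load: 6.44 × 4.9 = 31.556 kip at 3.15 ft from A.
Taking moments about A: B_y·7.8 − (6.44·4.9)·3.15 − 285.5 − 10·sin53°·4.7 + 328.3 − 20·2.1 = 0 → B_y = 136.137/7.8 = 17.4535 ≈ 17.45 kip.
ΣF_y = 0: A_y + 17.4535 − 6.44·4.9 − 10·sin53° − 20 = 0 → A_y = 42.09 kip.
ΣF_x = 0: A_x + 10·cos53° = 0 → A_x = -6.018 kip.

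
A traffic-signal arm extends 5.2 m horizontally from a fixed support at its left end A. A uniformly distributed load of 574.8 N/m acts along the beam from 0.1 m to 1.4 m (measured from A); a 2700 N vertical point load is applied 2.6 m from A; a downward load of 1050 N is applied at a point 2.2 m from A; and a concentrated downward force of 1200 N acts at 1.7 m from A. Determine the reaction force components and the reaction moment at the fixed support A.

A_x = 0, A_y = 5697 N, M_A = 11930 N·m

Resultant of the distributed load: 574.8 × 1.3 = 747.24 N at 0.75 m from A.
ΣF_x = 0: A_x = 0.
ΣF_y = 0: A_y − 574.8·1.3 − 2700 − 1050 − 1200 = 0 → A_y = 5697 N.
ΣM about A: M_A − (574.8·1.3)·0.75 − 2700·2.6 − 1050·2.2 − 1200·1.7 = 0 → M_A = 11930 N·m.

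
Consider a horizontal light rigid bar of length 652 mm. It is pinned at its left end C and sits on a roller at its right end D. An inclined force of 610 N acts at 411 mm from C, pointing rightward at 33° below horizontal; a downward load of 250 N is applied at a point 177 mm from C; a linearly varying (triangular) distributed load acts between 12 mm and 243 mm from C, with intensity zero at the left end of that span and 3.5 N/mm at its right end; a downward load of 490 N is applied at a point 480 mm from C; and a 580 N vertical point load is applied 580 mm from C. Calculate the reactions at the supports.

Resultant of the triangular load: ½ × 3.5 × 231 = 404.25 N, acting at 166 mm from C (one-third of the span from the peak).
Moments about C: D_y·652 − 610·sin33°·411 − 250·177 − (½·3.5·231)·166 − 490·480 − 580·580 = 0 → D_y = 819502/652 = 1256.9 ≈ 1257 N.
ΣF_y = 0: C_y + 1256.9 − 610·sin33° − 250 − ½·3.5·231 − 490 − 580 = 0 → C_y = 799.6 N.
ΣF_x = 0: C_x + 610·cos33° = 0 → C_x = -511.6 N.

C_x = -511.6 N, C_y = 799.6 N, D_y = 1257 N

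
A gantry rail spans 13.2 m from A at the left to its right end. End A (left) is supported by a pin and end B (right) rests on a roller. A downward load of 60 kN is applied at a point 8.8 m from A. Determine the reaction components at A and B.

Moments about A: B_y·13.2 − 60·8.8 = 0 → B_y = 528/13.2 = 40.00 kN.
ΣF_y = 0: A_y + 40 − 60 = 0 → A_y = 20.00 kN.
ΣF_x = 0: no horizontal applied forces, so A_x = 0.

A_x = 0, A_y = 20.00 kN, B_y = 40.00 kN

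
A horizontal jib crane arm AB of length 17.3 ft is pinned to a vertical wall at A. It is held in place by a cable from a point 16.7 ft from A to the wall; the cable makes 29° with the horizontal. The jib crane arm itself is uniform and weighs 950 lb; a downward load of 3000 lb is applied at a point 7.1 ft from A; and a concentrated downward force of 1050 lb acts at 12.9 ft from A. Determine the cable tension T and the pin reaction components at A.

ΣM about A: T·sin29°·16.7 − 950·8.65 − 3000·7.1 − 1050·12.9 = 0 → T = 43062.5/(16.7·0.48481) = 5318.77 ≈ 5319 lb.
ΣF_x = 0: A_x − T·cos29° = 0 → A_x = 5318.77 × 0.87462 = 4652 lb.
ΣF_y = 0: A_y + T·sin29° − 950 − 3000 − 1050 = 0 → A_y = 5000 − 5318.77 × 0.48481 = 2421 lb.

T = 5319 lb, A_x = 4652 lb, A_y = 2421 lb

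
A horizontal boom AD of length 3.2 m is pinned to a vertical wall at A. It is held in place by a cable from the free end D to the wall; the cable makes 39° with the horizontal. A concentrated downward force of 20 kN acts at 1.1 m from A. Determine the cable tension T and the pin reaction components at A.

ΣM about A: T·sin39°·3.2 − 20·1.1 = 0 → T = 22/(3.2·0.62932) = 10.9245 ≈ 10.92 kN.
ΣF_x = 0: A_x − T·cos39° = 0 → A_x = 10.9245 × 0.777146 = 8.490 kN.
ΣF_y = 0: A_y + T·sin39° − 20 = 0 → A_y = 20 − 10.9245 × 0.62932 = 13.12 kN.

T = 10.92 kN, A_x = 8.490 kN, A_y = 13.12 kN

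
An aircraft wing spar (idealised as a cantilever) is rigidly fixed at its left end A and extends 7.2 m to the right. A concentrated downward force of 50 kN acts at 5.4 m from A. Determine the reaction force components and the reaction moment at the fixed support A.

ΣF_x = 0: A_x = 0.
ΣF_y = 0: A_y − 50 = 0 → A_y = 50.00 kN.
ΣM about A: M_A − 50·5.4 = 0 → M_A = 270.0 kN·m.

A_x = 0, A_y = 50.00 kN, M_A = 270.0 kN·m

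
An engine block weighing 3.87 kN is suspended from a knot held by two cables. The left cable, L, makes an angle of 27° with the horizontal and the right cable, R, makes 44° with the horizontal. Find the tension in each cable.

T_L = 2.944 kN, T_R = 3.647 kN

ΣF_x = 0: −T_L·cos27° + T_R·cos44° = 0 → T_R = 1.23864·T_L.
ΣF_y = 0: T_L·sin27° + T_R·sin44° = 3.87.
Substitute: T_L·(0.45399 + 1.23864·0.694658) = 3.87 → T_L = 2.94426 ≈ 2.944 kN.
Then T_R = 1.23864 × 2.94426 = 3.647 kN.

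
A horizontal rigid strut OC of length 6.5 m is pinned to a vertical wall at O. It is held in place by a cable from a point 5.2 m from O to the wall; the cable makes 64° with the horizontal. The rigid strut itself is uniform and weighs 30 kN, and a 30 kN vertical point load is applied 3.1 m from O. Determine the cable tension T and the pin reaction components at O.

T = 40.76 kN, O_x = 17.87 kN, O_y = 23.37 kN

ΣM about O: T·sin64°·5.2 − 30·3.25 − 30·3.1 = 0 → T = 190.5/(5.2·0.898794) = 40.7597 ≈ 40.76 kN.
ΣF_x = 0: O_x − T·cos64° = 0 → O_x = 40.7597 × 0.438371 = 17.87 kN.
ΣF_y = 0: O_y + T·sin64° − 30 − 30 = 0 → O_y = 60 − 40.7597 × 0.898794 = 23.37 kN.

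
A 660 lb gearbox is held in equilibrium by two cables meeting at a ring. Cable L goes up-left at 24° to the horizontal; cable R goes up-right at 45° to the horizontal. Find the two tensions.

T_L = 499.9 lb, T_R = 645.8 lb

ΣF_x = 0: −T_L·cos24° + T_R·cos45° = 0 → T_R = 1.29195·T_L.
ΣF_y = 0: T_L·sin24° + T_R·sin45° = 660.
Substitute: T_L·(0.406737 + 1.29195·0.707107) = 660 → T_L = 499.892 ≈ 499.9 lb.
Then T_R = 1.29195 × 499.892 = 645.8 lb.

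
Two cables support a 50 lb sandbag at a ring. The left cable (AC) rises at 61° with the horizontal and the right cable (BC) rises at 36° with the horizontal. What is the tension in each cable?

ΣF_x = 0: −T_AC·cos61° + T_BC·cos36° = 0 → T_BC = 0.599258·T_AC.
ΣF_y = 0: T_AC·sin61° + T_BC·sin36° = 50.
Substitute: T_AC·(0.87462 + 0.599258·0.587785) = 50 → T_AC = 40.7546 ≈ 40.75 lb.
Then T_BC = 0.599258 × 40.7546 = 24.42 lb.

T_AC = 40.75 lb, T_BC = 24.42 lb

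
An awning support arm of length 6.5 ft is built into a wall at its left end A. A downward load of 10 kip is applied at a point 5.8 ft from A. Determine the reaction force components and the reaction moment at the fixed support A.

ΣF_x = 0: A_x = 0.
ΣF_y = 0: A_y − 10 = 0 → A_y = 10.00 kip.
ΣM about A: M_A − 10·5.8 = 0 → M_A = 58.00 kip·ft.

A_x = 0, A_y = 10.00 kip, M_A = 58.00 kip·ft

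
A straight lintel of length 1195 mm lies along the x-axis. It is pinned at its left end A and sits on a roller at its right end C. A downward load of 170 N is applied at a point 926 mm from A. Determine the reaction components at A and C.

A_x = 0, A_y = 38.27 N, C_y = 131.7 N

Moments about A: C_y·1195 − 170·926 = 0 → C_y = 157420/1195 = 131.732 ≈ 131.7 N.
ΣF_y = 0: A_y + 131.732 − 170 = 0 → A_y = 38.27 N.
ΣF_x = 0: no horizontal applied forces, so A_x = 0.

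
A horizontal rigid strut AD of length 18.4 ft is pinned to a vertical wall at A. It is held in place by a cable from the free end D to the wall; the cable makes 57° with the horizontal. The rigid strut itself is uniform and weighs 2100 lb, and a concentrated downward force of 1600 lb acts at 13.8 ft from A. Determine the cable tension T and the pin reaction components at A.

T = 2683 lb, A_x = 1461 lb, A_y = 1450 lb

ΣM about A: T·sin57°·18.4 − 2100·9.2 − 1600·13.8 = 0 → T = 41400/(18.4·0.838671) = 2682.82 ≈ 2683 lb.
ΣF_x = 0: A_x − T·cos57° = 0 → A_x = 2682.82 × 0.544639 = 1461 lb.
ΣF_y = 0: A_y + T·sin57° − 2100 − 1600 = 0 → A_y = 3700 − 2682.82 × 0.838671 = 1450 lb.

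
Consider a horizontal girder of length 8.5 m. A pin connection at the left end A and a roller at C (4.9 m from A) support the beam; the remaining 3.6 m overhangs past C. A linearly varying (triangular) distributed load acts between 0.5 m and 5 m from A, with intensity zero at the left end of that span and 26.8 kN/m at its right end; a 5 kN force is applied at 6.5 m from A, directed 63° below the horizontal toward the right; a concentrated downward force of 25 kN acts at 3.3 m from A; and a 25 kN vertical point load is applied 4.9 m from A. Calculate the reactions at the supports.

A_x = -2.270 kN, A_y = 23.94 kN, C_y = 90.82 kN

Resultant of the triangular load: ½ × 26.8 × 4.5 = 60.3 kN, acting at 3.5 m from A (one-third of the span from the peak).
Moments about A: C_y·4.9 − (½·26.8·4.5)·3.5 − 5·sin63°·6.5 − 25·3.3 − 25·4.9 = 0 → C_y = 445.008/4.9 = 90.818 ≈ 90.82 kN.
ΣF_y = 0: A_y + 90.818 − ½·26.8·4.5 − 5·sin63° − 25 − 25 = 0 → A_y = 23.94 kN.
ΣF_x = 0: A_x + 5·cos63° = 0 → A_x = -2.270 kN.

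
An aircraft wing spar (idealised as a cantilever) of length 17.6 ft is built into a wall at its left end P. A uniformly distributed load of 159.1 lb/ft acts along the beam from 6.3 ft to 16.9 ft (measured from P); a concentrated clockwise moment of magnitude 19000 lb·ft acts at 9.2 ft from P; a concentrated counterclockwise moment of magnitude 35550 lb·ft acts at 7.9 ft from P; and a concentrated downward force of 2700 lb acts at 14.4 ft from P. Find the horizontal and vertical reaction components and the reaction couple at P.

P_x = 0, P_y = 4386 lb, M_P = 41890 lb·ft

Resultant of the distributed load: 159.1 × 10.6 = 1686.46 lb at 11.6 ft from P.
ΣF_x = 0: P_x = 0.
ΣF_y = 0: P_y − 159.1·10.6 − 2700 = 0 → P_y = 4386 lb.
ΣM about P: M_P − (159.1·10.6)·11.6 − 19000 + 35550 − 2700·14.4 = 0 → M_P = 41890 lb·ft.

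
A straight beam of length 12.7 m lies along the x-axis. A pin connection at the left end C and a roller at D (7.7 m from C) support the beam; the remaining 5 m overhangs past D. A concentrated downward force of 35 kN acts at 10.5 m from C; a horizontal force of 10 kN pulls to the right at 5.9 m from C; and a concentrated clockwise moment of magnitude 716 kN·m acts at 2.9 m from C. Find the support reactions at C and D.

C_x = -10.00 kN, C_y = -105.7 kN, D_y = 140.7 kN

Moments about C: D_y·7.7 − 35·10.5 − 716 = 0 → D_y = 1083.5/7.7 = 140.714 ≈ 140.7 kN.
ΣF_y = 0: C_y + 140.714 − 35 = 0 → C_y = -105.7 kN.
ΣF_x = 0: C_x + 10 = 0 → C_x = -10.00 kN.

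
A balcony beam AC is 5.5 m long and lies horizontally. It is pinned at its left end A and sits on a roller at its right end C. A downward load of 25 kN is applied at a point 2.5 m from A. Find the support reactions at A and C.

A_x = 0, A_y = 13.64 kN, C_y = 11.36 kN

Taking moments about A: C_y·5.5 − 25·2.5 = 0 → C_y = 62.5/5.5 = 11.3636 ≈ 11.36 kN.
ΣF_y = 0: A_y + 11.3636 − 25 = 0 → A_y = 13.64 kN.
ΣF_x = 0: no horizontal applied forces, so A_x = 0.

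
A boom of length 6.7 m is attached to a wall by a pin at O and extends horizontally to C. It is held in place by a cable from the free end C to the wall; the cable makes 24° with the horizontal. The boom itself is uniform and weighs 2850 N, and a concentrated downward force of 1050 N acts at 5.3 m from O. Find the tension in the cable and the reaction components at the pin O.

ΣM about O: T·sin24°·6.7 − 2850·3.35 − 1050·5.3 = 0 → T = 15112.5/(6.7·0.406737) = 5545.59 ≈ 5546 N.
ΣF_x = 0: O_x − T·cos24° = 0 → O_x = 5545.59 × 0.913545 = 5066 N.
ΣF_y = 0: O_y + T·sin24° − 2850 − 1050 = 0 → O_y = 3900 − 5545.59 × 0.406737 = 1644 N.

T = 5546 N, O_x = 5066 N, O_y = 1644 N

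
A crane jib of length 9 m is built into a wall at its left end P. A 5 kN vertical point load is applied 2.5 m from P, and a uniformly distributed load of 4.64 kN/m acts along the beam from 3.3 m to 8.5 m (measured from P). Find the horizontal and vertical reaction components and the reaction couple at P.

Resultant of the distributed load: 4.64 × 5.2 = 24.128 kN at 5.9 m from P.
ΣF_x = 0: P_x = 0.
ΣF_y = 0: P_y − 5 − 4.64·5.2 = 0 → P_y = 29.13 kN.
ΣM about P: M_P − 5·2.5 − (4.64·5.2)·5.9 = 0 → M_P = 154.9 kN·m.

P_x = 0, P_y = 29.13 kN, M_P = 154.9 kN·m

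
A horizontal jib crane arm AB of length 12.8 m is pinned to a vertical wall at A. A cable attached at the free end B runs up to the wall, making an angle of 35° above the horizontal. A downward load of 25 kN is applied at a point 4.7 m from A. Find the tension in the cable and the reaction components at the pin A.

ΣM about A: T·sin35°·12.8 − 25·4.7 = 0 → T = 117.5/(12.8·0.573576) = 16.0043 ≈ 16.00 kN.
ΣF_x = 0: A_x − T·cos35° = 0 → A_x = 16.0043 × 0.819152 = 13.11 kN.
ΣF_y = 0: A_y + T·sin35° − 25 = 0 → A_y = 25 − 16.0043 × 0.573576 = 15.82 kN.

T = 16.00 kN, A_x = 13.11 kN, A_y = 15.82 kN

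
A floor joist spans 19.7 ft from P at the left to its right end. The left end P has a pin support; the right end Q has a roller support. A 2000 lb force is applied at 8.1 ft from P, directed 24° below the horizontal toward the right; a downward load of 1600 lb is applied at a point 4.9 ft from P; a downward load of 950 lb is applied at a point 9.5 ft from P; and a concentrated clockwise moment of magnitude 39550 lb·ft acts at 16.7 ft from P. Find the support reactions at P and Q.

Moments about P: Q_y·19.7 − 2000·sin24°·8.1 − 1600·4.9 − 950·9.5 − 39550 = 0 → Q_y = 63004.1/19.7 = 3198.18 ≈ 3198 lb.
ΣF_y = 0: P_y + 3198.18 − 2000·sin24° − 1600 − 950 = 0 → P_y = 165.3 lb.
ΣF_x = 0: P_x + 2000·cos24° = 0 → P_x = -1827 lb.

P_x = -1827 lb, P_y = 165.3 lb, Q_y = 3198 lb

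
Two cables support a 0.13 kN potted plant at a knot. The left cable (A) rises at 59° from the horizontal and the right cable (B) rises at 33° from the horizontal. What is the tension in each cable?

T_A = 0.1091 kN, T_B = 0.06700 kN

ΣF_x = 0: −T_A·cos59° + T_B·cos33° = 0 → T_B = 0.614112·T_A.
ΣF_y = 0: T_A·sin59° + T_B·sin33° = 0.13.
Substitute: T_A·(0.857167 + 0.614112·0.544639) = 0.13 → T_A = 0.109094 ≈ 0.1091 kN.
Then T_B = 0.614112 × 0.109094 = 0.06700 kN.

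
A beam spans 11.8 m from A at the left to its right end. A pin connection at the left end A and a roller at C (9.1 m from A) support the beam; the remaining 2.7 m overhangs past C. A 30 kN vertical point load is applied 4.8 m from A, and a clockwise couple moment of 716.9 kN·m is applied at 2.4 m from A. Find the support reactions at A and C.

A_x = 0, A_y = -64.60 kN, C_y = 94.60 kN

ΣM about A: C_y·9.1 − 30·4.8 − 716.9 = 0 → C_y = 860.9/9.1 = 94.6044 ≈ 94.60 kN.
ΣF_y = 0: A_y + 94.6044 − 30 = 0 → A_y = -64.60 kN.
ΣF_x = 0: no horizontal applied forces, so A_x = 0.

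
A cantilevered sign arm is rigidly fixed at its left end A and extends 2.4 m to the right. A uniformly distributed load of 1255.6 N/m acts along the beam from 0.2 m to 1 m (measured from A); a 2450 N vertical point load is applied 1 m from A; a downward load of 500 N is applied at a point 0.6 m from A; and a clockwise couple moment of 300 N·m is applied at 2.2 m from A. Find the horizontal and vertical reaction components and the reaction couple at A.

A_x = 0, A_y = 3954 N, M_A = 3653 N·m

Resultant of the distributed load: 1255.6 × 0.8 = 1004.48 N at 0.6 m from A.
ΣF_x = 0: A_x = 0.
ΣF_y = 0: A_y − 1255.6·0.8 − 2450 − 500 = 0 → A_y = 3954 N.
ΣM about A: M_A − (1255.6·0.8)·0.6 − 2450·1 − 500·0.6 − 300 = 0 → M_A = 3653 N·m.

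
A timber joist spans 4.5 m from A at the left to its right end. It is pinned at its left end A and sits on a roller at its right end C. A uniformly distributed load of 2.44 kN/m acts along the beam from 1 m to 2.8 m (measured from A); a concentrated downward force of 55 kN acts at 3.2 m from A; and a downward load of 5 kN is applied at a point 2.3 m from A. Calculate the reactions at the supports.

Resultant of the distributed load: 2.44 × 1.8 = 4.392 kN at 1.9 m from A.
Moments about A: C_y·4.5 − (2.44·1.8)·1.9 − 55·3.2 − 5·2.3 = 0 → C_y = 195.8448/4.5 = 43.5211 ≈ 43.52 kN.
ΣF_y = 0: A_y + 43.5211 − 2.44·1.8 − 55 − 5 = 0 → A_y = 20.87 kN.
ΣF_x = 0: no horizontal applied forces, so A_x = 0.

A_x = 0, A_y = 20.87 kN, C_y = 43.52 kN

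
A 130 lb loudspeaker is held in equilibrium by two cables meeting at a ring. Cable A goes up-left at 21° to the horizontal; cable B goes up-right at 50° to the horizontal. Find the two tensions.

ΣF_x = 0: −T_A·cos21° + T_B·cos50° = 0 → T_B = 1.45239·T_A.
ΣF_y = 0: T_A·sin21° + T_B·sin50° = 130.
Substitute: T_A·(0.358368 + 1.45239·0.766044) = 130 → T_A = 88.3775 ≈ 88.38 lb.
Then T_B = 1.45239 × 88.3775 = 128.4 lb.

T_A = 88.38 lb, T_B = 128.4 lb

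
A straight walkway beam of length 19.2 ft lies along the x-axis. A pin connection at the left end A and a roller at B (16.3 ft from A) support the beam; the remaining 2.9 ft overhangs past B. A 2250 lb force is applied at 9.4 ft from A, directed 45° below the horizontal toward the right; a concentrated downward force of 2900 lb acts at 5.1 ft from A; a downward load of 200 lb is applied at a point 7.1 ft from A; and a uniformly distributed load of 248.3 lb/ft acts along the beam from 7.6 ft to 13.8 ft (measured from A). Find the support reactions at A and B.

A_x = -1591 lb, A_y = 3308 lb, B_y = 2923 lb

Resultant of the distributed load: 248.3 × 6.2 = 1539.46 lb at 10.7 ft from A.
ΣM about A: B_y·16.3 − 2250·sin45°·9.4 − 2900·5.1 − 200·7.1 − (248.3·6.2)·10.7 = 0 → B_y = 47637.5/16.3 = 2922.55 ≈ 2923 lb.
ΣF_y = 0: A_y + 2922.55 − 2250·sin45° − 2900 − 200 − 248.3·6.2 = 0 → A_y = 3308 lb.
ΣF_x = 0: A_x + 2250·cos45° = 0 → A_x = -1591 lb.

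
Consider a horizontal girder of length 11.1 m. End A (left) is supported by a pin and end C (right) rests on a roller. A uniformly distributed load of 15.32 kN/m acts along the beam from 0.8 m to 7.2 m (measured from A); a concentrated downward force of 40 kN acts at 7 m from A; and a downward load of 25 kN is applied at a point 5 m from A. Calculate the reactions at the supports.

A_x = 0, A_y = 91.23 kN, C_y = 71.82 kN

Resultant of the distributed load: 15.32 × 6.4 = 98.048 kN at 4 m from A.
ΣM about A: C_y·11.1 − (15.32·6.4)·4 − 40·7 − 25·5 = 0 → C_y = 797.192/11.1 = 71.8191 ≈ 71.82 kN.
ΣF_y = 0: A_y + 71.8191 − 15.32·6.4 − 40 − 25 = 0 → A_y = 91.23 kN.
ΣF_x = 0: no horizontal applied forces, so A_x = 0.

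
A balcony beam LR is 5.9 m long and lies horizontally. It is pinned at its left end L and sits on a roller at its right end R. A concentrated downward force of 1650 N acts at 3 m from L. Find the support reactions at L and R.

L_x = 0, L_y = 811.0 N, R_y = 839.0 N

ΣM about L: R_y·5.9 − 1650·3 = 0 → R_y = 4950/5.9 = 838.983 ≈ 839.0 N.
ΣF_y = 0: L_y + 838.983 − 1650 = 0 → L_y = 811.0 N.
ΣF_x = 0: no horizontal applied forces, so L_x = 0.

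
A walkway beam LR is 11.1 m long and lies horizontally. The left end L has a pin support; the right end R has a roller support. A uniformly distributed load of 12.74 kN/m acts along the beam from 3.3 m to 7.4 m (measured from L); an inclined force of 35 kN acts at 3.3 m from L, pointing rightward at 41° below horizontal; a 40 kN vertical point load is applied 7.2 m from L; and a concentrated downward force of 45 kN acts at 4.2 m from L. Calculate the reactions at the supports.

Resultant of the distributed load: 12.74 × 4.1 = 52.234 kN at 5.35 m from L.
Moments about L: R_y·11.1 − (12.74·4.1)·5.35 − 35·sin41°·3.3 − 40·7.2 − 45·4.2 = 0 → R_y = 832.227/11.1 = 74.9754 ≈ 74.98 kN.
ΣF_y = 0: L_y + 74.9754 − 12.74·4.1 − 35·sin41° − 40 − 45 = 0 → L_y = 85.22 kN.
ΣF_x = 0: L_x + 35·cos41° = 0 → L_x = -26.41 kN.

L_x = -26.41 kN, L_y = 85.22 kN, R_y = 74.98 kN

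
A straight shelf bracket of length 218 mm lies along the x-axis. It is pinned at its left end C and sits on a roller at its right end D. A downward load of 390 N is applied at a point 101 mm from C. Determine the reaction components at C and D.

C_x = 0, C_y = 209.3 N, D_y = 180.7 N

Taking moments about C: D_y·218 − 390·101 = 0 → D_y = 39390/218 = 180.688 ≈ 180.7 N.
ΣF_y = 0: C_y + 180.688 − 390 = 0 → C_y = 209.3 N.
ΣF_x = 0: no horizontal applied forces, so C_x = 0.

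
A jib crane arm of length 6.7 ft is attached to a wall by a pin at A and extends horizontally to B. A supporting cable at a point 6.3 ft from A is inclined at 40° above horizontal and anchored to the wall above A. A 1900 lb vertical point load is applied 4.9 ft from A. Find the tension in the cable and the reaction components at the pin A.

ΣM about A: T·sin40°·6.3 − 1900·4.9 = 0 → T = 9310/(6.3·0.642788) = 2299.01 ≈ 2299 lb.
ΣF_x = 0: A_x − T·cos40° = 0 → A_x = 2299.01 × 0.766044 = 1761 lb.
ΣF_y = 0: A_y + T·sin40° − 1900 = 0 → A_y = 1900 − 2299.01 × 0.642788 = 422.2 lb.

T = 2299 lb, A_x = 1761 lb, A_y = 422.2 lb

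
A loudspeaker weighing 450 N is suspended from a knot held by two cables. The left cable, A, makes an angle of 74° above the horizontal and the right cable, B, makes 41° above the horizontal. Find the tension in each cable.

ΣF_x = 0: −T_A·cos74° + T_B·cos41° = 0 → T_B = 0.365223·T_A.
ΣF_y = 0: T_A·sin74° + T_B·sin41° = 450.
Substitute: T_A·(0.961262 + 0.365223·0.656059) = 450 → T_A = 374.728 ≈ 374.7 N.
Then T_B = 0.365223 × 374.728 = 136.9 N.

T_A = 374.7 N, T_B = 136.9 N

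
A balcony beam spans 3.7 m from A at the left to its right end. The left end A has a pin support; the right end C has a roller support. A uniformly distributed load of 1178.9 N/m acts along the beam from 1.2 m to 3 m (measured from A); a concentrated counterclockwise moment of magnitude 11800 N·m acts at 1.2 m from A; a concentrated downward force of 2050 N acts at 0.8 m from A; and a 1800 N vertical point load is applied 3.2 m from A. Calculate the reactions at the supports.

A_x = 0, A_y = 5957 N, C_y = 15.20 N

Resultant of the distributed load: 1178.9 × 1.8 = 2122.02 N at 2.1 m from A.
ΣM about A: C_y·3.7 − (1178.9·1.8)·2.1 + 11800 − 2050·0.8 − 1800·3.2 = 0 → C_y = 56.242/3.7 = 15.2005 ≈ 15.20 N.
ΣF_y = 0: A_y + 15.2005 − 1178.9·1.8 − 2050 − 1800 = 0 → A_y = 5957 N.
ΣF_x = 0: no horizontal applied forces, so A_x = 0.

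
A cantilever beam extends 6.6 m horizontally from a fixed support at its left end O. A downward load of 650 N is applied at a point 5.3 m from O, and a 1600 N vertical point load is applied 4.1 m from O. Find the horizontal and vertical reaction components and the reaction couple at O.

O_x = 0, O_y = 2250 N, M_O = 10000 N·m

ΣF_x = 0: O_x = 0.
ΣF_y = 0: O_y − 650 − 1600 = 0 → O_y = 2250 N.
ΣM about O: M_O − 650·5.3 − 1600·4.1 = 0 → M_O = 10000 N·m.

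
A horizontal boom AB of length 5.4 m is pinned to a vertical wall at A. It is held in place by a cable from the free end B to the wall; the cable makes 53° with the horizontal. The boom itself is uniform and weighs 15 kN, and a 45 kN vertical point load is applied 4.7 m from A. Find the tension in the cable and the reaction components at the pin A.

ΣM about A: T·sin53°·5.4 − 15·2.7 − 45·4.7 = 0 → T = 252/(5.4·0.798636) = 58.433 ≈ 58.43 kN.
ΣF_x = 0: A_x − T·cos53° = 0 → A_x = 58.433 × 0.601815 = 35.17 kN.
ΣF_y = 0: A_y + T·sin53° − 15 − 45 = 0 → A_y = 60 − 58.433 × 0.798636 = 13.33 kN.

T = 58.43 kN, A_x = 35.17 kN, A_y = 13.33 kN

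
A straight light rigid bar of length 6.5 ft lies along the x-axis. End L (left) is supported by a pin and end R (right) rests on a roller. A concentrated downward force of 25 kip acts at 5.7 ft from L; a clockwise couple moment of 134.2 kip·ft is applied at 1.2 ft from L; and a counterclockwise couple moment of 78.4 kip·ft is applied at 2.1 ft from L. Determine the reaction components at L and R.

Taking moments about L: R_y·6.5 − 25·5.7 − 134.2 + 78.4 = 0 → R_y = 198.3/6.5 = 30.5077 ≈ 30.51 kip.
ΣF_y = 0: L_y + 30.5077 − 25 = 0 → L_y = -5.508 kip.
ΣF_x = 0: no horizontal applied forces, so L_x = 0.

L_x = 0, L_y = -5.508 kip, R_y = 30.51 kip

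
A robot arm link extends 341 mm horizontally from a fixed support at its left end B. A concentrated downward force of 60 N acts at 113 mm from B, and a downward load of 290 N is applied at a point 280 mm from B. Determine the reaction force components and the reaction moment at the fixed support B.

B_x = 0, B_y = 350.0 N, M_B = 87980 N·mm

ΣF_x = 0: B_x = 0.
ΣF_y = 0: B_y − 60 − 290 = 0 → B_y = 350.0 N.
ΣM about B: M_B − 60·113 − 290·280 = 0 → M_B = 87980 N·mm.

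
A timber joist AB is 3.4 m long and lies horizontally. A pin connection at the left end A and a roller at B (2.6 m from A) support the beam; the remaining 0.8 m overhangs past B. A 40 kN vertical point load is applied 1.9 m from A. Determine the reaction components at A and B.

A_x = 0, A_y = 10.77 kN, B_y = 29.23 kN

Taking moments about A: B_y·2.6 − 40·1.9 = 0 → B_y = 76/2.6 = 29.2308 ≈ 29.23 kN.
ΣF_y = 0: A_y + 29.2308 − 40 = 0 → A_y = 10.77 kN.
ΣF_x = 0: no horizontal applied forces, so A_x = 0.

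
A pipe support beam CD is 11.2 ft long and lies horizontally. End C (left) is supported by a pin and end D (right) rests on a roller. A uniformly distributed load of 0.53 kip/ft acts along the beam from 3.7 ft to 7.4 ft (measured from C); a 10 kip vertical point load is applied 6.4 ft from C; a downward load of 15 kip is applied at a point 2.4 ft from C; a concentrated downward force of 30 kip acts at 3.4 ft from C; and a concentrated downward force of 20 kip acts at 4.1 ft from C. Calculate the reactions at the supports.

Resultant of the distributed load: 0.53 × 3.7 = 1.961 kip at 5.55 ft from C.
Moments about C: D_y·11.2 − (0.53·3.7)·5.55 − 10·6.4 − 15·2.4 − 30·3.4 − 20·4.1 = 0 → D_y = 294.88355/11.2 = 26.3289 ≈ 26.33 kip.
ΣF_y = 0: C_y + 26.3289 − 0.53·3.7 − 10 − 15 − 30 − 20 = 0 → C_y = 50.63 kip.
ΣF_x = 0: no horizontal applied forces, so C_x = 0.

C_x = 0, C_y = 50.63 kip, D_y = 26.33 kip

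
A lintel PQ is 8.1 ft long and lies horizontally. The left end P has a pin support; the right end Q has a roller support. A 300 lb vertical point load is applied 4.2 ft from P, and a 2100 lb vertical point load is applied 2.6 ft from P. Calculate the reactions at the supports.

P_x = 0, P_y = 1570 lb, Q_y = 829.6 lb

Moments about P: Q_y·8.1 − 300·4.2 − 2100·2.6 = 0 → Q_y = 6720/8.1 = 829.63 ≈ 829.6 lb.
ΣF_y = 0: P_y + 829.63 − 300 − 2100 = 0 → P_y = 1570 lb.
ΣF_x = 0: no horizontal applied forces, so P_x = 0.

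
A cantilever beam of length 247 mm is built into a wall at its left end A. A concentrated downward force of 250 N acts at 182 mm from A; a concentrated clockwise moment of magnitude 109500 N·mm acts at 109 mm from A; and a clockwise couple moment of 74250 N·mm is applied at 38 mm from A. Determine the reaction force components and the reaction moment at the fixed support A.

ΣF_x = 0: A_x = 0.
ΣF_y = 0: A_y − 250 = 0 → A_y = 250.0 N.
ΣM about A: M_A − 250·182 − 109500 − 74250 = 0 → M_A = 229200 N·mm.

A_x = 0, A_y = 250.0 N, M_A = 229200 N·mm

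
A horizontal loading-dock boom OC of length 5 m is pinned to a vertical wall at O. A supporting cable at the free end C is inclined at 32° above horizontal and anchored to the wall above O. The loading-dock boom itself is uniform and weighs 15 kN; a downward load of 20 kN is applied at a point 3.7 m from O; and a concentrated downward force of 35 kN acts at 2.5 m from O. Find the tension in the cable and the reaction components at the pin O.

T = 75.11 kN, O_x = 63.69 kN, O_y = 30.20 kN

ΣM about O: T·sin32°·5 − 15·2.5 − 20·3.7 − 35·2.5 = 0 → T = 199/(5·0.529919) = 75.1058 ≈ 75.11 kN.
ΣF_x = 0: O_x − T·cos32° = 0 → O_x = 75.1058 × 0.848048 = 63.69 kN.
ΣF_y = 0: O_y + T·sin32° − 15 − 20 − 35 = 0 → O_y = 70 − 75.1058 × 0.529919 = 30.20 kN.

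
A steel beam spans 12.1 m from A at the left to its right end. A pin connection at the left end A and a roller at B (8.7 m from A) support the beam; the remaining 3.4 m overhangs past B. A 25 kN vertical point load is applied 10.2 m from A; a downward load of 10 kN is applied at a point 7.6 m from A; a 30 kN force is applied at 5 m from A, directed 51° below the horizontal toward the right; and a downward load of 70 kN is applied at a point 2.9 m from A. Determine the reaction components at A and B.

ΣM about A: B_y·8.7 − 25·10.2 − 10·7.6 − 30·sin51°·5 − 70·2.9 = 0 → B_y = 650.572/8.7 = 74.7784 ≈ 74.78 kN.
ΣF_y = 0: A_y + 74.7784 − 25 − 10 − 30·sin51° − 70 = 0 → A_y = 53.54 kN.
ΣF_x = 0: A_x + 30·cos51° = 0 → A_x = -18.88 kN.

A_x = -18.88 kN, A_y = 53.54 kN, B_y = 74.78 kN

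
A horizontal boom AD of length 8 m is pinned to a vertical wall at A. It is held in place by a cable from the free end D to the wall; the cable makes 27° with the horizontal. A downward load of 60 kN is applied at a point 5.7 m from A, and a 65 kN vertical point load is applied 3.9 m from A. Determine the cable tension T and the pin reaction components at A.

T = 164.0 kN, A_x = 146.1 kN, A_y = 50.56 kN

ΣM about A: T·sin27°·8 − 60·5.7 − 65·3.9 = 0 → T = 595.5/(8·0.45399) = 163.963 ≈ 164.0 kN.
ΣF_x = 0: A_x − T·cos27° = 0 → A_x = 163.963 × 0.891007 = 146.1 kN.
ΣF_y = 0: A_y + T·sin27° − 60 − 65 = 0 → A_y = 125 − 163.963 × 0.45399 = 50.56 kN.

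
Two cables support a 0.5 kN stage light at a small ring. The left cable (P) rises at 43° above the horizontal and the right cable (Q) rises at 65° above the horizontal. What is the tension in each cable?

ΣF_x = 0: −T_P·cos43° + T_Q·cos65° = 0 → T_Q = 1.73053·T_P.
ΣF_y = 0: T_P·sin43° + T_Q·sin65° = 0.5.
Substitute: T_P·(0.681998 + 1.73053·0.906308) = 0.5 → T_P = 0.222184 ≈ 0.2222 kN.
Then T_Q = 1.73053 × 0.222184 = 0.3845 kN.

T_P = 0.2222 kN, T_Q = 0.3845 kN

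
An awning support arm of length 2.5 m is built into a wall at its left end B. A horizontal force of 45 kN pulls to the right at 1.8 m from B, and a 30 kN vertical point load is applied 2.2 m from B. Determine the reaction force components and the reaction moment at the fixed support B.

ΣF_x = 0: B_x + 45 = 0 → B_x = -45.00 kN.
ΣF_y = 0: B_y − 30 = 0 → B_y = 30.00 kN.
ΣM about B: M_B − 30·2.2 = 0 → M_B = 66.00 kN·m.

B_x = -45.00 kN, B_y = 30.00 kN, M_B = 66.00 kN·m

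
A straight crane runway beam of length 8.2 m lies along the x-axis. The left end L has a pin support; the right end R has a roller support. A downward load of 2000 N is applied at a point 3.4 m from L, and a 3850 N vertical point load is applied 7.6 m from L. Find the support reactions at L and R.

ΣM about L: R_y·8.2 − 2000·3.4 − 3850·7.6 = 0 → R_y = 36060/8.2 = 4397.56 ≈ 4398 N.
ΣF_y = 0: L_y + 4397.56 − 2000 − 3850 = 0 → L_y = 1452 N.
ΣF_x = 0: no horizontal applied forces, so L_x = 0.

L_x = 0, L_y = 1452 N, R_y = 4398 N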